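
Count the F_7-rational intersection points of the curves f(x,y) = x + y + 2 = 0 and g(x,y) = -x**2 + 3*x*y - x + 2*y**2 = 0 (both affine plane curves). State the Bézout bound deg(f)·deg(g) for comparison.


Common zeros: {(1, 4), (3, 2)}; count = 2; Bézout bound = 2.

deg(f) = 1, deg(g) = 2, so Bézout bound = 2.
Scan x ∈ F_7. For each x, list the y ∈ F_7 with f(x, y) ≡ 0 and those with g(x, y) ≡ 0 (mod 7); the common zeros in that column are the intersection.
  x = 0: f ≡ 0 at y ∈ {5}; g ≡ 0 at y ∈ {0}; common: ∅.
  x = 1: f ≡ 0 at y ∈ {4}; g ≡ 0 at y ∈ {4, 5}; common: {4}.
  x = 2: f ≡ 0 at y ∈ {3}; g ≡ 0 at y ∈ {2}; common: ∅.
  x = 3: f ≡ 0 at y ∈ {2}; g ≡ 0 at y ∈ {2, 4}; common: {2}.
  x = 4: f ≡ 0 at y ∈ {1}; g ≡ 0 at y ∈ ∅; common: ∅.
  x = 5: f ≡ 0 at y ∈ {0}; g ≡ 0 at y ∈ ∅; common: ∅.
  x = 6: f ≡ 0 at y ∈ {6}; g ≡ 0 at y ∈ {0, 5}; common: ∅.
Collecting: common zeros = {(1, 4), (3, 2)}, so the count is 2.
Comparison with the Bézout bound: 2 ≤ 2 = deg(f)·deg(g), as expected for curves with no common component (the bound is attained).


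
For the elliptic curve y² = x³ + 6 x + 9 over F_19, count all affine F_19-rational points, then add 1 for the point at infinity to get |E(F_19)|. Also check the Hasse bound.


Affine points = {(0, 3), (0, 16), (1, 4), (1, 15), (3, 4), (3, 15), (10, 9), (10, 10), (11, 0), (12, 2), (12, 17), (13, 2), (13, 17), (14, 5), (14, 14), (15, 4), (15, 15)}; affine count = 17; |E(F_19)| = 18.

Discriminant check: Δ ∝ 4a³ + 27b² = 4·6³ + 27·9² = 4·216 + 27·81 ≡ 11 (mod 19). Nonzero ⇒ E is nonsingular.
For each x ∈ F_19, compute rhs = x³ + 6·x + 9 mod 19, then count y ∈ F_19 with y² ≡ rhs.
  x = 0: rhs = 9, matching y values: 3, 16 (2 points).
  x = 1: rhs = 16, matching y values: 4, 15 (2 points).
  x = 2: rhs = 10, matching y values: none (0 points).
  x = 3: rhs = 16, matching y values: 4, 15 (2 points).
  x = 4: rhs = 2, matching y values: none (0 points).
  x = 5: rhs = 12, matching y values: none (0 points).
  x = 6: rhs = 14, matching y values: none (0 points).
  x = 7: rhs = 14, matching y values: none (0 points).
  x = 8: rhs = 18, matching y values: none (0 points).
  x = 9: rhs = 13, matching y values: none (0 points).
  x = 10: rhs = 5, matching y values: 9, 10 (2 points).
  x = 11: rhs = 0, matching y values: 0 (1 points).
  x = 12: rhs = 4, matching y values: 2, 17 (2 points).
  x = 13: rhs = 4, matching y values: 2, 17 (2 points).
  x = 14: rhs = 6, matching y values: 5, 14 (2 points).
  x = 15: rhs = 16, matching y values: 4, 15 (2 points).
  x = 16: rhs = 2, matching y values: none (0 points).
  x = 17: rhs = 8, matching y values: none (0 points).
  x = 18: rhs = 2, matching y values: none (0 points).
Total affine count: 17.
Full point count |E(F_19)| = 17 + 1 = 18.
Hasse bound: |18 − (19+1)| = |-2| = 2 ≤ 2√19 ≈ 8.7178 ✓.


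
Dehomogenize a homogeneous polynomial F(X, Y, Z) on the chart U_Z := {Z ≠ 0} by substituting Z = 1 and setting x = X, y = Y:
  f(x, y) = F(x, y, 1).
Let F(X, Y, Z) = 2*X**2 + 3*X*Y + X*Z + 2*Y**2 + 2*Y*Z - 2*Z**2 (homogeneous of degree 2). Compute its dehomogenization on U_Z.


f(x, y) = 2*x**2 + 3*x*y + x + 2*y**2 + 2*y - 2

On U_Z we set Z = 1. Each monomial c·X^i·Y^j·Z^k in F becomes c·x^i·y^j·1^k = c·x^i·y^j.
Substituting Z = 1: F(X, Y, 1) = 2*x**2 + 3*x*y + x + 2*y**2 + 2*y - 2.
Note: deg(f) ≤ deg(F) = 2; strict inequality happens when F is divisible by Z (lost terms).


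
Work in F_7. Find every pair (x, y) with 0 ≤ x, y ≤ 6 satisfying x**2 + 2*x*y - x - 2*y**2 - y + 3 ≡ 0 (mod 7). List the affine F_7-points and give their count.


Affine F_7-points: {(0, 1), (0, 2), (1, 5), (1, 6), (2, 6), (4, 2), (4, 5), (6, 1)}; count = 8.

For each of the 49 pairs (x, y) ∈ F_7², evaluate f(x, y) mod 7. Record the zeros.
  x = 0: [0↦3, 1↦0, 2↦0, 3↦3, 4↦2, 5↦4, 6↦2]  zeros at y ∈ {1, 2}
  x = 1: [0↦3, 1↦2, 2↦4, 3↦2, 4↦3, 5↦0, 6↦0]  zeros at y ∈ {5, 6}
  x = 2: [0↦5, 1↦6, 2↦3, 3↦3, 4↦6, 5↦5, 6↦0]  zeros at y ∈ {6}
  x = 3: [0↦2, 1↦5, 2↦4, 3↦6, 4↦4, 5↦5, 6↦2]  zeros at y ∈ ∅
  x = 4: [0↦1, 1↦6, 2↦0, 3↦4, 4↦4, 5↦0, 6↦6]  zeros at y ∈ {2, 5}
  x = 5: [0↦2, 1↦2, 2↦5, 3↦4, 4↦6, 5↦4, 6↦5]  zeros at y ∈ ∅
  x = 6: [0↦5, 1↦0, 2↦5, 3↦6, 4↦3, 5↦3, 6↦6]  zeros at y ∈ {1}
Collecting zeros: affine points = {(0, 1), (0, 2), (1, 5), (1, 6), (2, 6), (4, 2), (4, 5), (6, 1)}.
Total count |C(F_7)_aff| = 8.


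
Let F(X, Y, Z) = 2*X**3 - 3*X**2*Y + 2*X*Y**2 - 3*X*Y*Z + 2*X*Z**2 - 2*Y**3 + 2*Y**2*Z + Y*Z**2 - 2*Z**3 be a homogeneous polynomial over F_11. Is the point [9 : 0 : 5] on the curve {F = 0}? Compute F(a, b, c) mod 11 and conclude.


F(9,0,5) ≡ 8 (mod 11); P is NOT on the curve.

Evaluate F(9, 0, 5) term-by-term (mod 11).
  2*X**3 ↦ 2·729·1·1 = 1458
  -3*X**2*Y ↦ -3·81·0·1 = 0
  2*X*Y**2 ↦ 2·9·0·1 = 0
  -3*X*Y*Z ↦ -3·9·0·5 = 0
  2*X*Z**2 ↦ 2·9·1·25 = 450
  -2*Y**3 ↦ -2·1·0·1 = 0
  2*Y**2*Z ↦ 2·1·0·5 = 0
  Y*Z**2 ↦ 1·1·0·25 = 0
  -2*Z**3 ↦ -2·1·1·125 = -250
Sum: F(9, 0, 5) = (1458) + (0) + (0) + (0) + (450) + (0) + (0) + (0) + (-250) = 1658.
Reducing mod 11: 1658 ≡ 8 (mod 11).
Since F(a, b, c) ≡ 8 ≠ 0 (mod 11), P does NOT lie on the curve.


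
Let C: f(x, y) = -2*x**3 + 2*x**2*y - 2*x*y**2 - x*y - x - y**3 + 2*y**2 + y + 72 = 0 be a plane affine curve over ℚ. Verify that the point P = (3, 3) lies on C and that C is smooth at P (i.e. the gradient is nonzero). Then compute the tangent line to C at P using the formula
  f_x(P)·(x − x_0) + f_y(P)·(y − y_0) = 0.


Tangent line at P: -40*x - 35*y + 225 = 0.

Step 1: f(3, 3) = 0, so P lies on C.
Step 2: partial derivatives
  f_x(x, y) = -6*x**2 + 4*x*y - 2*y**2 - y - 1, f_y(x, y) = 2*x**2 - 4*x*y - x - 3*y**2 + 4*y + 1.
  f_x(P) = -40, f_y(P) = -35 (gradient nonzero, so P is smooth).
Step 3: tangent line at P: -40·(x − 3) + -35·(y − 3) = 0.
Expanding: -40*x - 35*y + 225 = 0.


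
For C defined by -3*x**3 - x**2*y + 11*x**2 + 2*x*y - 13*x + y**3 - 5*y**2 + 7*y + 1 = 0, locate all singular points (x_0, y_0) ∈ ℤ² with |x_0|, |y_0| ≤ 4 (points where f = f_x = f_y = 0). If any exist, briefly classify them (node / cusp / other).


Singular points: {(1, 2)}; classification: cusp.

Compute partial derivatives:
  f_x = -9*x**2 - 2*x*y + 22*x + 2*y - 13.
  f_y = -x**2 + 2*x + 3*y**2 - 10*y + 7.
Scan x_0 ∈ {−4, ..., 4}. For each x_0, f_y(x_0, y) is a polynomial in y; find its integer roots y ∈ {−4, ..., 4}, then test f_x and f at those candidates.
  x = -4: f_y(-4, y) = 3*y**2 - 10*y - 17; no integer root y with |y| ≤ 4.
  x = -3: f_y(-3, y) = 3*y**2 - 10*y - 8; vanishes at y ∈ {4}. (-3, 4): f_x = -128 ≠ 0.
  x = -2: f_y(-2, y) = 3*y**2 - 10*y - 1; no integer root y with |y| ≤ 4.
  x = -1: f_y(-1, y) = 3*y**2 - 10*y + 4; no integer root y with |y| ≤ 4.
  x = 0: f_y(0, y) = 3*y**2 - 10*y + 7; vanishes at y ∈ {1}. (0, 1): f_x = -11 ≠ 0.
  x = 1: f_y(1, y) = 3*y**2 - 10*y + 8; vanishes at y ∈ {2}. (1, 2): f_x = 0, f = 0 — SINGULAR.
  x = 2: f_y(2, y) = 3*y**2 - 10*y + 7; vanishes at y ∈ {1}. (2, 1): f_x = -7 ≠ 0.
  x = 3: f_y(3, y) = 3*y**2 - 10*y + 4; no integer root y with |y| ≤ 4.
  x = 4: f_y(4, y) = 3*y**2 - 10*y - 1; no integer root y with |y| ≤ 4.
Only singular point on the grid: (1, 2).
Classify: substitute x = 1 + u, y = 2 + v and expand: f = -3*u**3 - u**2*v + v**3 + v**2.
No constant or linear terms (consistent with a singular point). Quadratic part: v**2. Cubic part: -3*u**3 - u**2*v + v**3.
The quadratic part v**2 is a perfect square, so there is a single (double) tangent line v = 0, i.e. y = 2. Restricting the cubic part to that line (v = 0) leaves -3*u**3 ≠ 0, so f is not divisible by v and the branch is v² ≈ 3*u**3 to lowest order — this is a cusp.
Classification: cusp.


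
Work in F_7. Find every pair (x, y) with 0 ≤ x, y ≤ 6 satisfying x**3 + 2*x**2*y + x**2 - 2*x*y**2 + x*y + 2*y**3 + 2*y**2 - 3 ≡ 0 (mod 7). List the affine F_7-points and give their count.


Affine F_7-points: {(0, 2), (1, 2), (2, 5), (4, 0), (4, 5), (5, 0), (5, 1), (5, 3)}; count = 8.

For each of the 49 pairs (x, y) ∈ F_7², evaluate f(x, y) mod 7. Record the zeros.
  x = 0: [0↦4, 1↦1, 2↦0, 3↦6, 4↦3, 5↦3, 6↦4]  zeros at y ∈ {2}
  x = 1: [0↦6, 1↦4, 2↦0, 3↦6, 4↦6, 5↦5, 6↦1]  zeros at y ∈ {2}
  x = 2: [0↦2, 1↦5, 2↦2, 3↦5, 4↦5, 5↦0, 6↦2]  zeros at y ∈ {5}
  x = 3: [0↦5, 1↦3, 2↦5, 3↦2, 4↦6, 5↦1, 6↦6]  zeros at y ∈ ∅
  x = 4: [0↦0, 1↦4, 2↦1, 3↦3, 4↦1, 5↦0, 6↦5]  zeros at y ∈ {0, 5}
  x = 5: [0↦0, 1↦0, 2↦3, 3↦0, 4↦3, 5↦3, 6↦5]  zeros at y ∈ {0, 1, 3}
  x = 6: [0↦4, 1↦4, 2↦3, 3↦6, 4↦4, 5↦2, 6↦5]  zeros at y ∈ ∅
Collecting zeros: affine points = {(0, 2), (1, 2), (2, 5), (4, 0), (4, 5), (5, 0), (5, 1), (5, 3)}.
Total count |C(F_7)_aff| = 8.


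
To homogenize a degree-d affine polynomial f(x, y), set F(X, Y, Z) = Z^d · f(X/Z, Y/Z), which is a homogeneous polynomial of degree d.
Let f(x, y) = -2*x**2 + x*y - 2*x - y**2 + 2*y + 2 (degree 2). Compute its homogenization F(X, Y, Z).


F(X, Y, Z) = -2*X**2 + X*Y - 2*X*Z - Y**2 + 2*Y*Z + 2*Z**2

deg(f) = 2.
Substitute x = X/Z, y = Y/Z into f, then multiply by Z^2.
  monomial -2·x^2·y^0 ↦ -2·X^2·Y^0·Z^0.
  monomial 1·x^1·y^1 ↦ 1·X^1·Y^1·Z^0.
  monomial -2·x^1·y^0 ↦ -2·X^1·Y^0·Z^1.
  monomial -1·x^0·y^2 ↦ -1·X^0·Y^2·Z^0.
  monomial 2·x^0·y^1 ↦ 2·X^0·Y^1·Z^1.
  monomial 2·x^0·y^0 ↦ 2·X^0·Y^0·Z^2.
Collecting: F(X, Y, Z) = -2*X**2 + X*Y - 2*X*Z - Y**2 + 2*Y*Z + 2*Z**2.


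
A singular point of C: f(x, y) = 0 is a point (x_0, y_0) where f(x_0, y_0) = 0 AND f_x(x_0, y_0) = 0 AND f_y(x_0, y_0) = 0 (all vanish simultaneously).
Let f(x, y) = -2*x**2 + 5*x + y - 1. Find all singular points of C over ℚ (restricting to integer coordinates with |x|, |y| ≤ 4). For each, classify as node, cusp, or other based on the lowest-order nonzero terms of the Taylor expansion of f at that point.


No singular points in the scanned grid; C is smooth there.

Compute partial derivatives:
  f_x = 5 - 4*x.
  f_y = 1.
f_y = 1 is a nonzero constant, so f_y never vanishes: no point (x, y) can satisfy f = f_x = f_y = 0. In particular no (x, y) ∈ {−4, ..., 4}² is singular; the curve is smooth.


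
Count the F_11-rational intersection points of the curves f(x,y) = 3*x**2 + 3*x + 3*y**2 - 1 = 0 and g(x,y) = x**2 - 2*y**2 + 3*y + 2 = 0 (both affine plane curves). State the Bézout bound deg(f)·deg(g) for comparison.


Common zeros: {(0, 2), (10, 9)}; count = 2; Bézout bound = 4.

deg(f) = 2, deg(g) = 2, so Bézout bound = 4.
Scan x ∈ F_11. For each x, list the y ∈ F_11 with f(x, y) ≡ 0 and those with g(x, y) ≡ 0 (mod 11); the common zeros in that column are the intersection.
  x = 0: f ≡ 0 at y ∈ {2, 9}; g ≡ 0 at y ∈ {2, 5}; common: {2}.
  x = 1: f ≡ 0 at y ∈ ∅; g ≡ 0 at y ∈ {9}; common: ∅.
  x = 2: f ≡ 0 at y ∈ {3, 8}; g ≡ 0 at y ∈ ∅; common: ∅.
  x = 3: f ≡ 0 at y ∈ {5, 6}; g ≡ 0 at y ∈ {0, 7}; common: ∅.
  x = 4: f ≡ 0 at y ∈ ∅; g ≡ 0 at y ∈ ∅; common: ∅.
  x = 5: f ≡ 0 at y ∈ ∅; g ≡ 0 at y ∈ {8, 10}; common: ∅.
  x = 6: f ≡ 0 at y ∈ ∅; g ≡ 0 at y ∈ {8, 10}; common: ∅.
  x = 7: f ≡ 0 at y ∈ {5, 6}; g ≡ 0 at y ∈ ∅; common: ∅.
  x = 8: f ≡ 0 at y ∈ {3, 8}; g ≡ 0 at y ∈ {0, 7}; common: ∅.
  x = 9: f ≡ 0 at y ∈ ∅; g ≡ 0 at y ∈ ∅; common: ∅.
  x = 10: f ≡ 0 at y ∈ {2, 9}; g ≡ 0 at y ∈ {9}; common: {9}.
Collecting: common zeros = {(0, 2), (10, 9)}, so the count is 2.
Comparison with the Bézout bound: 2 ≤ 4 = deg(f)·deg(g), as expected for curves with no common component (the affine F_11-count falls short of the bound because intersections may lie at infinity, over extension fields, or carry multiplicity).


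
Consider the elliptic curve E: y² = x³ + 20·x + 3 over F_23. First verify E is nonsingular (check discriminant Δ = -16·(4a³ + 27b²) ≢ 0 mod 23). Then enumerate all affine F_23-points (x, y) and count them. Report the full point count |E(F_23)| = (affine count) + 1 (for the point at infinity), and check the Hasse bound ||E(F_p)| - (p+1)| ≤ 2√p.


Affine points = {(0, 7), (0, 16), (1, 1), (1, 22), (4, 3), (4, 20), (7, 7), (7, 16), (8, 10), (8, 13), (11, 6), (11, 17), (12, 4), (12, 19), (16, 7), (16, 16), (17, 9), (17, 14), (18, 10), (18, 13), (20, 10), (20, 13), (21, 1), (21, 22)}; affine count = 24; |E(F_23)| = 25.

Discriminant check: Δ ∝ 4a³ + 27b² = 4·20³ + 27·3² = 4·8000 + 27·9 ≡ 20 (mod 23). Nonzero ⇒ E is nonsingular.
For each x ∈ F_23, compute rhs = x³ + 20·x + 3 mod 23, then count y ∈ F_23 with y² ≡ rhs.
  x = 0: rhs = 3, matching y values: 7, 16 (2 points).
  x = 1: rhs = 1, matching y values: 1, 22 (2 points).
  x = 2: rhs = 5, matching y values: none (0 points).
  x = 3: rhs = 21, matching y values: none (0 points).
  x = 4: rhs = 9, matching y values: 3, 20 (2 points).
  x = 5: rhs = 21, matching y values: none (0 points).
  x = 6: rhs = 17, matching y values: none (0 points).
  x = 7: rhs = 3, matching y values: 7, 16 (2 points).
  x = 8: rhs = 8, matching y values: 10, 13 (2 points).
  x = 9: rhs = 15, matching y values: none (0 points).
  x = 10: rhs = 7, matching y values: none (0 points).
  x = 11: rhs = 13, matching y values: 6, 17 (2 points).
  x = 12: rhs = 16, matching y values: 4, 19 (2 points).
  x = 13: rhs = 22, matching y values: none (0 points).
  x = 14: rhs = 14, matching y values: none (0 points).
  x = 15: rhs = 21, matching y values: none (0 points).
  x = 16: rhs = 3, matching y values: 7, 16 (2 points).
  x = 17: rhs = 12, matching y values: 9, 14 (2 points).
  x = 18: rhs = 8, matching y values: 10, 13 (2 points).
  x = 19: rhs = 20, matching y values: none (0 points).
  x = 20: rhs = 8, matching y values: 10, 13 (2 points).
  x = 21: rhs = 1, matching y values: 1, 22 (2 points).
  x = 22: rhs = 5, matching y values: none (0 points).
Total affine count: 24.
Full point count |E(F_23)| = 24 + 1 = 25.
Hasse bound: |25 − (23+1)| = |1| = 1 ≤ 2√23 ≈ 9.5917 ✓.


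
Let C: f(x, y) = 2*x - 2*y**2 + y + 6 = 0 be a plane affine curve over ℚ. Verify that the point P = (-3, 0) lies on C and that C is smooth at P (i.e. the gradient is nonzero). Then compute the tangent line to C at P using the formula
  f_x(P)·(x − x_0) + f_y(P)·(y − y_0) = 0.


Tangent line at P: 2*x + y + 6 = 0.

Step 1: f(-3, 0) = 0, so P lies on C.
Step 2: partial derivatives
  f_x(x, y) = 2, f_y(x, y) = 1 - 4*y.
  f_x(P) = 2, f_y(P) = 1 (gradient nonzero, so P is smooth).
Step 3: tangent line at P: 2·(x − -3) + 1·(y − 0) = 0.
Expanding: 2*x + y + 6 = 0.


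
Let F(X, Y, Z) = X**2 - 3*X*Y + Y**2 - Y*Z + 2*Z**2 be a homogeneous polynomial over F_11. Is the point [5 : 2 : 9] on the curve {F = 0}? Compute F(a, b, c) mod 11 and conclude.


F(5,2,9) ≡ 0 (mod 11); P is on the curve.

Evaluate F(5, 2, 9) term-by-term (mod 11).
  X**2 ↦ 1·25·1·1 = 25
  -3*X*Y ↦ -3·5·2·1 = -30
  Y**2 ↦ 1·1·4·1 = 4
  -Y*Z ↦ -1·1·2·9 = -18
  2*Z**2 ↦ 2·1·1·81 = 162
Sum: F(5, 2, 9) = (25) + (-30) + (4) + (-18) + (162) = 143.
Reducing mod 11: 143 ≡ 0 (mod 11).
Since F(a, b, c) ≡ 0 (mod 11), P lies on the curve.


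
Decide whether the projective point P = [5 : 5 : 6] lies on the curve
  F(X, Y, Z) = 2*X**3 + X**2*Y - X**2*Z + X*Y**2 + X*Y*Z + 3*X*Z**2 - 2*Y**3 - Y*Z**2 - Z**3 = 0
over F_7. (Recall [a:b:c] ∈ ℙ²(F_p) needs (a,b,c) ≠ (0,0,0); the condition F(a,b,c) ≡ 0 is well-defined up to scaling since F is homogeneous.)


F(5,5,6) ≡ 2 (mod 7); P is NOT on the curve.

Evaluate F(5, 5, 6) term-by-term (mod 7).
  2*X**3 ↦ 2·125·1·1 = 250
  X**2*Y ↦ 1·25·5·1 = 125
  -X**2*Z ↦ -1·25·1·6 = -150
  X*Y**2 ↦ 1·5·25·1 = 125
  X*Y*Z ↦ 1·5·5·6 = 150
  3*X*Z**2 ↦ 3·5·1·36 = 540
  -2*Y**3 ↦ -2·1·125·1 = -250
  -Y*Z**2 ↦ -1·1·5·36 = -180
  -Z**3 ↦ -1·1·1·216 = -216
Sum: F(5, 5, 6) = (250) + (125) + (-150) + (125) + (150) + (540) + (-250) + (-180) + (-216) = 394.
Reducing mod 7: 394 ≡ 2 (mod 7).
Since F(a, b, c) ≡ 2 ≠ 0 (mod 7), P does NOT lie on the curve.


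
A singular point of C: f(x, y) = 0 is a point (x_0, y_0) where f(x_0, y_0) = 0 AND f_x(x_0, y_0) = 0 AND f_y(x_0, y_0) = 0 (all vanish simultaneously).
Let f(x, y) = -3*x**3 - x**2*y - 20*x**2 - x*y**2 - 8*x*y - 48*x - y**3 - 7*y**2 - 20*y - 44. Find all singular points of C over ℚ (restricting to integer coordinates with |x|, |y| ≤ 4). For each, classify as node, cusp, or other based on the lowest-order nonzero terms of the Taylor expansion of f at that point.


Singular points: {(-2, -2)}; classification: cusp.

Compute partial derivatives:
  f_x = -9*x**2 - 2*x*y - 40*x - y**2 - 8*y - 48.
  f_y = -x**2 - 2*x*y - 8*x - 3*y**2 - 14*y - 20.
Scan x_0 ∈ {−4, ..., 4}. For each x_0, f_y(x_0, y) is a polynomial in y; find its integer roots y ∈ {−4, ..., 4}, then test f_x and f at those candidates.
  x = -4: f_y(-4, y) = -3*y**2 - 6*y - 4; no integer root y with |y| ≤ 4.
  x = -3: f_y(-3, y) = -3*y**2 - 8*y - 5; vanishes at y ∈ {-1}. (-3, -1): f_x = -8 ≠ 0.
  x = -2: f_y(-2, y) = -3*y**2 - 10*y - 8; vanishes at y ∈ {-2}. (-2, -2): f_x = 0, f = 0 — SINGULAR.
  x = -1: f_y(-1, y) = -3*y**2 - 12*y - 13; no integer root y with |y| ≤ 4.
  x = 0: f_y(0, y) = -3*y**2 - 14*y - 20; no integer root y with |y| ≤ 4.
  x = 1: f_y(1, y) = -3*y**2 - 16*y - 29; no integer root y with |y| ≤ 4.
  x = 2: f_y(2, y) = -3*y**2 - 18*y - 40; no integer root y with |y| ≤ 4.
  x = 3: f_y(3, y) = -3*y**2 - 20*y - 53; no integer root y with |y| ≤ 4.
  x = 4: f_y(4, y) = -3*y**2 - 22*y - 68; no integer root y with |y| ≤ 4.
Only singular point on the grid: (-2, -2).
Classify: substitute x = -2 + u, y = -2 + v and expand: f = -3*u**3 - u**2*v - u*v**2 - v**3 + v**2.
No constant or linear terms (consistent with a singular point). Quadratic part: v**2. Cubic part: -3*u**3 - u**2*v - u*v**2 - v**3.
The quadratic part v**2 is a perfect square, so there is a single (double) tangent line v = 0, i.e. y = -2. Restricting the cubic part to that line (v = 0) leaves -3*u**3 ≠ 0, so f is not divisible by v and the branch is v² ≈ 3*u**3 to lowest order — this is a cusp.
Classification: cusp.


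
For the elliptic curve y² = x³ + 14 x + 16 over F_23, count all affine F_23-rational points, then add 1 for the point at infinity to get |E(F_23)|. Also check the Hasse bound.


Affine points = {(0, 4), (0, 19), (1, 10), (1, 13), (2, 11), (2, 12), (3, 4), (3, 19), (5, 2), (5, 21), (10, 11), (10, 12), (11, 11), (11, 12), (12, 7), (12, 16), (13, 7), (13, 16), (14, 9), (14, 14), (15, 6), (15, 17), (16, 9), (16, 14), (20, 4), (20, 19), (21, 7), (21, 16), (22, 1), (22, 22)}; affine count = 30; |E(F_23)| = 31.

Discriminant check: Δ ∝ 4a³ + 27b² = 4·14³ + 27·16² = 4·2744 + 27·256 ≡ 17 (mod 23). Nonzero ⇒ E is nonsingular.
For each x ∈ F_23, compute rhs = x³ + 14·x + 16 mod 23, then count y ∈ F_23 with y² ≡ rhs.
  x = 0: rhs = 16, matching y values: 4, 19 (2 points).
  x = 1: rhs = 8, matching y values: 10, 13 (2 points).
  x = 2: rhs = 6, matching y values: 11, 12 (2 points).
  x = 3: rhs = 16, matching y values: 4, 19 (2 points).
  x = 4: rhs = 21, matching y values: none (0 points).
  x = 5: rhs = 4, matching y values: 2, 21 (2 points).
  x = 6: rhs = 17, matching y values: none (0 points).
  x = 7: rhs = 20, matching y values: none (0 points).
  x = 8: rhs = 19, matching y values: none (0 points).
  x = 9: rhs = 20, matching y values: none (0 points).
  x = 10: rhs = 6, matching y values: 11, 12 (2 points).
  x = 11: rhs = 6, matching y values: 11, 12 (2 points).
  x = 12: rhs = 3, matching y values: 7, 16 (2 points).
  x = 13: rhs = 3, matching y values: 7, 16 (2 points).
  x = 14: rhs = 12, matching y values: 9, 14 (2 points).
  x = 15: rhs = 13, matching y values: 6, 17 (2 points).
  x = 16: rhs = 12, matching y values: 9, 14 (2 points).
  x = 17: rhs = 15, matching y values: none (0 points).
  x = 18: rhs = 5, matching y values: none (0 points).
  x = 19: rhs = 11, matching y values: none (0 points).
  x = 20: rhs = 16, matching y values: 4, 19 (2 points).
  x = 21: rhs = 3, matching y values: 7, 16 (2 points).
  x = 22: rhs = 1, matching y values: 1, 22 (2 points).
Total affine count: 30.
Full point count |E(F_23)| = 30 + 1 = 31.
Hasse bound: |31 − (23+1)| = |7| = 7 ≤ 2√23 ≈ 9.5917 ✓.


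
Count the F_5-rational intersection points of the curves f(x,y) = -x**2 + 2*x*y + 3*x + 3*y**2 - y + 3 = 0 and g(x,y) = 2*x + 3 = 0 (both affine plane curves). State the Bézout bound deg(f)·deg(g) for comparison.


Common zeros: {(1, 0), (1, 3)}; count = 2; Bézout bound = 2.

deg(f) = 2, deg(g) = 1, so Bézout bound = 2.
Scan x ∈ F_5. For each x, list the y ∈ F_5 with f(x, y) ≡ 0 and those with g(x, y) ≡ 0 (mod 5); the common zeros in that column are the intersection.
  x = 0: f ≡ 0 at y ∈ {1}; g ≡ 0 at y ∈ ∅; common: ∅.
  x = 1: f ≡ 0 at y ∈ {0, 3}; g ≡ 0 at y ∈ {0, 1, 2, 3, 4}; common: {0, 3}.
  x = 2: f ≡ 0 at y ∈ {0, 4}; g ≡ 0 at y ∈ ∅; common: ∅.
  x = 3: f ≡ 0 at y ∈ {2, 3}; g ≡ 0 at y ∈ ∅; common: ∅.
  x = 4: f ≡ 0 at y ∈ {2, 4}; g ≡ 0 at y ∈ ∅; common: ∅.
Collecting: common zeros = {(1, 0), (1, 3)}, so the count is 2.
Comparison with the Bézout bound: 2 ≤ 2 = deg(f)·deg(g), as expected for curves with no common component (the bound is attained).


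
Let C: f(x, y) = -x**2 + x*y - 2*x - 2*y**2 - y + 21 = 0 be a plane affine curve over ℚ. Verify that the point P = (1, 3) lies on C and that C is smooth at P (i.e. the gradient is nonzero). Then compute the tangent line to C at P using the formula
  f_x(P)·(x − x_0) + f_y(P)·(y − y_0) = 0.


Tangent line at P: -x - 12*y + 37 = 0.

Step 1: f(1, 3) = 0, so P lies on C.
Step 2: partial derivatives
  f_x(x, y) = -2*x + y - 2, f_y(x, y) = x - 4*y - 1.
  f_x(P) = -1, f_y(P) = -12 (gradient nonzero, so P is smooth).
Step 3: tangent line at P: -1·(x − 1) + -12·(y − 3) = 0.
Expanding: -x - 12*y + 37 = 0.


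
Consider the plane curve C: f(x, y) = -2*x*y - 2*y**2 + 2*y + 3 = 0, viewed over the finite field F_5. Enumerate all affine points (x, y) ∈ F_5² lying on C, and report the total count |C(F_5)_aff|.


Affine F_5-points: {(1, 2), (1, 3), (3, 4), (4, 1)}; count = 4.

For each of the 25 pairs (x, y) ∈ F_5², evaluate f(x, y) mod 5. Record the zeros.
  x = 0: [0↦3, 1↦3, 2↦4, 3↦1, 4↦4]  zeros at y ∈ ∅
  x = 1: [0↦3, 1↦1, 2↦0, 3↦0, 4↦1]  zeros at y ∈ {2, 3}
  x = 2: [0↦3, 1↦4, 2↦1, 3↦4, 4↦3]  zeros at y ∈ ∅
  x = 3: [0↦3, 1↦2, 2↦2, 3↦3, 4↦0]  zeros at y ∈ {4}
  x = 4: [0↦3, 1↦0, 2↦3, 3↦2, 4↦2]  zeros at y ∈ {1}
Collecting zeros: affine points = {(1, 2), (1, 3), (3, 4), (4, 1)}.
Total count |C(F_5)_aff| = 4.


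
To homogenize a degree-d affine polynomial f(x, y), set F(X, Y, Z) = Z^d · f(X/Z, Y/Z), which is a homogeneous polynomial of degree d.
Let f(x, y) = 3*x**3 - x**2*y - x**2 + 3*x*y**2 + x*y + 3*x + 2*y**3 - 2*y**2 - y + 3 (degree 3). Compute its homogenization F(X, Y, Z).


F(X, Y, Z) = 3*X**3 - X**2*Y - X**2*Z + 3*X*Y**2 + X*Y*Z + 3*X*Z**2 + 2*Y**3 - 2*Y**2*Z - Y*Z**2 + 3*Z**3

deg(f) = 3.
Substitute x = X/Z, y = Y/Z into f, then multiply by Z^3.
  monomial 3·x^3·y^0 ↦ 3·X^3·Y^0·Z^0.
  monomial -1·x^2·y^1 ↦ -1·X^2·Y^1·Z^0.
  monomial -1·x^2·y^0 ↦ -1·X^2·Y^0·Z^1.
  monomial 3·x^1·y^2 ↦ 3·X^1·Y^2·Z^0.
  monomial 1·x^1·y^1 ↦ 1·X^1·Y^1·Z^1.
  monomial 3·x^1·y^0 ↦ 3·X^1·Y^0·Z^2.
  monomial 2·x^0·y^3 ↦ 2·X^0·Y^3·Z^0.
  monomial -2·x^0·y^2 ↦ -2·X^0·Y^2·Z^1.
  monomial -1·x^0·y^1 ↦ -1·X^0·Y^1·Z^2.
  monomial 3·x^0·y^0 ↦ 3·X^0·Y^0·Z^3.
Collecting: F(X, Y, Z) = 3*X**3 - X**2*Y - X**2*Z + 3*X*Y**2 + X*Y*Z + 3*X*Z**2 + 2*Y**3 - 2*Y**2*Z - Y*Z**2 + 3*Z**3.


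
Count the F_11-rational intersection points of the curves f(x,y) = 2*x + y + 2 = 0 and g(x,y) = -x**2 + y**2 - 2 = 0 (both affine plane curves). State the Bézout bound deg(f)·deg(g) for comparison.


Common zeros: ∅; count = 0; Bézout bound = 2.

deg(f) = 1, deg(g) = 2, so Bézout bound = 2.
Scan x ∈ F_11. For each x, list the y ∈ F_11 with f(x, y) ≡ 0 and those with g(x, y) ≡ 0 (mod 11); the common zeros in that column are the intersection.
  x = 0: f ≡ 0 at y ∈ {9}; g ≡ 0 at y ∈ ∅; common: ∅.
  x = 1: f ≡ 0 at y ∈ {7}; g ≡ 0 at y ∈ {5, 6}; common: ∅.
  x = 2: f ≡ 0 at y ∈ {5}; g ≡ 0 at y ∈ ∅; common: ∅.
  x = 3: f ≡ 0 at y ∈ {3}; g ≡ 0 at y ∈ {0}; common: ∅.
  x = 4: f ≡ 0 at y ∈ {1}; g ≡ 0 at y ∈ ∅; common: ∅.
  x = 5: f ≡ 0 at y ∈ {10}; g ≡ 0 at y ∈ {4, 7}; common: ∅.
  x = 6: f ≡ 0 at y ∈ {8}; g ≡ 0 at y ∈ {4, 7}; common: ∅.
  x = 7: f ≡ 0 at y ∈ {6}; g ≡ 0 at y ∈ ∅; common: ∅.
  x = 8: f ≡ 0 at y ∈ {4}; g ≡ 0 at y ∈ {0}; common: ∅.
  x = 9: f ≡ 0 at y ∈ {2}; g ≡ 0 at y ∈ ∅; common: ∅.
  x = 10: f ≡ 0 at y ∈ {0}; g ≡ 0 at y ∈ {5, 6}; common: ∅.
Collecting: common zeros = ∅, so the count is 0.
Comparison with the Bézout bound: 0 ≤ 2 = deg(f)·deg(g), as expected for curves with no common component (the affine F_11-count falls short of the bound because intersections may lie at infinity, over extension fields, or carry multiplicity).


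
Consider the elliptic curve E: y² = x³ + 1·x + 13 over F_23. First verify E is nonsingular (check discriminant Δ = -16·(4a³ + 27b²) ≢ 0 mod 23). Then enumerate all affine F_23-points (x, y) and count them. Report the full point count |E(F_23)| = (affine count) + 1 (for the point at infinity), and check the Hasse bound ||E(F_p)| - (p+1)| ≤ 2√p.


Affine points = {(0, 6), (0, 17), (2, 0), (4, 9), (4, 14), (7, 8), (7, 15), (8, 2), (8, 21), (16, 10), (16, 13), (20, 11), (20, 12), (21, 7), (21, 16)}; affine count = 15; |E(F_23)| = 16.

Discriminant check: Δ ∝ 4a³ + 27b² = 4·1³ + 27·13² = 4·1 + 27·169 ≡ 13 (mod 23). Nonzero ⇒ E is nonsingular.
For each x ∈ F_23, compute rhs = x³ + 1·x + 13 mod 23, then count y ∈ F_23 with y² ≡ rhs.
  x = 0: rhs = 13, matching y values: 6, 17 (2 points).
  x = 1: rhs = 15, matching y values: none (0 points).
  x = 2: rhs = 0, matching y values: 0 (1 points).
  x = 3: rhs = 20, matching y values: none (0 points).
  x = 4: rhs = 12, matching y values: 9, 14 (2 points).
  x = 5: rhs = 5, matching y values: none (0 points).
  x = 6: rhs = 5, matching y values: none (0 points).
  x = 7: rhs = 18, matching y values: 8, 15 (2 points).
  x = 8: rhs = 4, matching y values: 2, 21 (2 points).
  x = 9: rhs = 15, matching y values: none (0 points).
  x = 10: rhs = 11, matching y values: none (0 points).
  x = 11: rhs = 21, matching y values: none (0 points).
  x = 12: rhs = 5, matching y values: none (0 points).
  x = 13: rhs = 15, matching y values: none (0 points).
  x = 14: rhs = 11, matching y values: none (0 points).
  x = 15: rhs = 22, matching y values: none (0 points).
  x = 16: rhs = 8, matching y values: 10, 13 (2 points).
  x = 17: rhs = 21, matching y values: none (0 points).
  x = 18: rhs = 21, matching y values: none (0 points).
  x = 19: rhs = 14, matching y values: none (0 points).
  x = 20: rhs = 6, matching y values: 11, 12 (2 points).
  x = 21: rhs = 3, matching y values: 7, 16 (2 points).
  x = 22: rhs = 11, matching y values: none (0 points).
Total affine count: 15.
Full point count |E(F_23)| = 15 + 1 = 16.
Hasse bound: |16 − (23+1)| = |-8| = 8 ≤ 2√23 ≈ 9.5917 ✓.


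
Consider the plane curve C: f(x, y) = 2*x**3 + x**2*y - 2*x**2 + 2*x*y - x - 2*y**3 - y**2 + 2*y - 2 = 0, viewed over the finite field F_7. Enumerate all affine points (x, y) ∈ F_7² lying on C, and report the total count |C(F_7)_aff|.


Affine F_7-points: {(1, 6), (4, 3), (6, 1)}; count = 3.

For each of the 49 pairs (x, y) ∈ F_7², evaluate f(x, y) mod 7. Record the zeros.
  x = 0: [0↦5, 1↦4, 2↦3, 3↦4, 4↦2, 5↦6, 6↦4]  zeros at y ∈ ∅
  x = 1: [0↦4, 1↦6, 2↦1, 3↦5, 4↦6, 5↦6, 6↦0]  zeros at y ∈ {6}
  x = 2: [0↦4, 1↦4, 2↦4, 3↦6, 4↦5, 5↦3, 6↦2]  zeros at y ∈ ∅
  x = 3: [0↦3, 1↦3, 2↦3, 3↦5, 4↦4, 5↦2, 6↦1]  zeros at y ∈ ∅
  x = 4: [0↦6, 1↦1, 2↦3, 3↦0, 4↦1, 5↦1, 6↦2]  zeros at y ∈ {3}
  x = 5: [0↦4, 1↦3, 2↦2, 3↦3, 4↦1, 5↦5, 6↦3]  zeros at y ∈ ∅
  x = 6: [0↦2, 1↦0, 2↦5, 3↦5, 4↦2, 5↦5, 6↦2]  zeros at y ∈ {1}
Collecting zeros: affine points = {(1, 6), (4, 3), (6, 1)}.
Total count |C(F_7)_aff| = 3.


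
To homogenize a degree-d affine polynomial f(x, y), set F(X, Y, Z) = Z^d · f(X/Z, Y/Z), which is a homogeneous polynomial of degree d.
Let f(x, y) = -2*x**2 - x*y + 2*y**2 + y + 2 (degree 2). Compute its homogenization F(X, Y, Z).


F(X, Y, Z) = -2*X**2 - X*Y + 2*Y**2 + Y*Z + 2*Z**2

deg(f) = 2.
Substitute x = X/Z, y = Y/Z into f, then multiply by Z^2.
  monomial -2·x^2·y^0 ↦ -2·X^2·Y^0·Z^0.
  monomial -1·x^1·y^1 ↦ -1·X^1·Y^1·Z^0.
  monomial 2·x^0·y^2 ↦ 2·X^0·Y^2·Z^0.
  monomial 1·x^0·y^1 ↦ 1·X^0·Y^1·Z^1.
  monomial 2·x^0·y^0 ↦ 2·X^0·Y^0·Z^2.
Collecting: F(X, Y, Z) = -2*X**2 - X*Y + 2*Y**2 + Y*Z + 2*Z**2.


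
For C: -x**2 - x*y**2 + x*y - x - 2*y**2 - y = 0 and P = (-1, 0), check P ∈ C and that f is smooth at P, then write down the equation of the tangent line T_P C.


Tangent line at P: x - 2*y + 1 = 0.

Step 1: f(-1, 0) = 0, so P lies on C.
Step 2: partial derivatives
  f_x(x, y) = -2*x - y**2 + y - 1, f_y(x, y) = -2*x*y + x - 4*y - 1.
  f_x(P) = 1, f_y(P) = -2 (gradient nonzero, so P is smooth).
Step 3: tangent line at P: 1·(x − -1) + -2·(y − 0) = 0.
Expanding: x - 2*y + 1 = 0.


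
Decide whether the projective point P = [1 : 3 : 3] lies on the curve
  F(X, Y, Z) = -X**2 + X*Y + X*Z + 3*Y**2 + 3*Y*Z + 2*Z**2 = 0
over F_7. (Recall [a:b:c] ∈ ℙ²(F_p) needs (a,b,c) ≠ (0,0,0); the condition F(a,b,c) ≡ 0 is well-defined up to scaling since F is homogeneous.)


F(1,3,3) ≡ 0 (mod 7); P is on the curve.

Evaluate F(1, 3, 3) term-by-term (mod 7).
  -X**2 ↦ -1·1·1·1 = -1
  X*Y ↦ 1·1·3·1 = 3
  X*Z ↦ 1·1·1·3 = 3
  3*Y**2 ↦ 3·1·9·1 = 27
  3*Y*Z ↦ 3·1·3·3 = 27
  2*Z**2 ↦ 2·1·1·9 = 18
Sum: F(1, 3, 3) = (-1) + (3) + (3) + (27) + (27) + (18) = 77.
Reducing mod 7: 77 ≡ 0 (mod 7).
Since F(a, b, c) ≡ 0 (mod 7), P lies on the curve.


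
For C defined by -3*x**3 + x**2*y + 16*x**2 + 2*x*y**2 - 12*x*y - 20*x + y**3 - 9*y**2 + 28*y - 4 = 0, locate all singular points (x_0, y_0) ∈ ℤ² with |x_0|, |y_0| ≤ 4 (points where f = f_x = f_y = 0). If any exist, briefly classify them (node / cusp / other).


Singular points: {(2, 2)}; classification: cusp.

Compute partial derivatives:
  f_x = -9*x**2 + 2*x*y + 32*x + 2*y**2 - 12*y - 20.
  f_y = x**2 + 4*x*y - 12*x + 3*y**2 - 18*y + 28.
Scan x_0 ∈ {−4, ..., 4}. For each x_0, f_y(x_0, y) is a polynomial in y; find its integer roots y ∈ {−4, ..., 4}, then test f_x and f at those candidates.
  x = -4: f_y(-4, y) = 3*y**2 - 34*y + 92; no integer root y with |y| ≤ 4.
  x = -3: f_y(-3, y) = 3*y**2 - 30*y + 73; no integer root y with |y| ≤ 4.
  x = -2: f_y(-2, y) = 3*y**2 - 26*y + 56; vanishes at y ∈ {4}. (-2, 4): f_x = -152 ≠ 0.
  x = -1: f_y(-1, y) = 3*y**2 - 22*y + 41; no integer root y with |y| ≤ 4.
  x = 0: f_y(0, y) = 3*y**2 - 18*y + 28; no integer root y with |y| ≤ 4.
  x = 1: f_y(1, y) = 3*y**2 - 14*y + 17; no integer root y with |y| ≤ 4.
  x = 2: f_y(2, y) = 3*y**2 - 10*y + 8; vanishes at y ∈ {2}. (2, 2): f_x = 0, f = 0 — SINGULAR.
  x = 3: f_y(3, y) = 3*y**2 - 6*y + 1; no integer root y with |y| ≤ 4.
  x = 4: f_y(4, y) = 3*y**2 - 2*y - 4; no integer root y with |y| ≤ 4.
Only singular point on the grid: (2, 2).
Classify: substitute x = 2 + u, y = 2 + v and expand: f = -3*u**3 + u**2*v + 2*u*v**2 + v**3 + v**2.
No constant or linear terms (consistent with a singular point). Quadratic part: v**2. Cubic part: -3*u**3 + u**2*v + 2*u*v**2 + v**3.
The quadratic part v**2 is a perfect square, so there is a single (double) tangent line v = 0, i.e. y = 2. Restricting the cubic part to that line (v = 0) leaves -3*u**3 ≠ 0, so f is not divisible by v and the branch is v² ≈ 3*u**3 to lowest order — this is a cusp.
Classification: cusp.


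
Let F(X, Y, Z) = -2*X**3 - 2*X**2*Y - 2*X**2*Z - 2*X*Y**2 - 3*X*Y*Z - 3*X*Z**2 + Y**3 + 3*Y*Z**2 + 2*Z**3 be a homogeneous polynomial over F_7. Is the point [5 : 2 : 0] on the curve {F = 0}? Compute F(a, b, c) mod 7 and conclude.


F(5,2,0) ≡ 3 (mod 7); P is NOT on the curve.

Evaluate F(5, 2, 0) term-by-term (mod 7).
  -2*X**3 ↦ -2·125·1·1 = -250
  -2*X**2*Y ↦ -2·25·2·1 = -100
  -2*X**2*Z ↦ -2·25·1·0 = 0
  -2*X*Y**2 ↦ -2·5·4·1 = -40
  -3*X*Y*Z ↦ -3·5·2·0 = 0
  -3*X*Z**2 ↦ -3·5·1·0 = 0
  Y**3 ↦ 1·1·8·1 = 8
  3*Y*Z**2 ↦ 3·1·2·0 = 0
  2*Z**3 ↦ 2·1·1·0 = 0
Sum: F(5, 2, 0) = (-250) + (-100) + (0) + (-40) + (0) + (0) + (8) + (0) + (0) = -382.
Reducing mod 7: -382 ≡ 3 (mod 7).
Since F(a, b, c) ≡ 3 ≠ 0 (mod 7), P does NOT lie on the curve.


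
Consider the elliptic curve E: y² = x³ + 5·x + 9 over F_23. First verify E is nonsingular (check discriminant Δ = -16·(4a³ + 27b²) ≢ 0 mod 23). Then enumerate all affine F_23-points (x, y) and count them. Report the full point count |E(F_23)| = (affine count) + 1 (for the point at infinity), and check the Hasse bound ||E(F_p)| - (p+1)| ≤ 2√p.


Affine points = {(0, 3), (0, 20), (2, 2), (2, 21), (4, 1), (4, 22), (6, 5), (6, 18), (8, 3), (8, 20), (9, 1), (9, 22), (10, 1), (10, 22), (12, 7), (12, 16), (15, 3), (15, 20), (17, 4), (17, 19), (20, 6), (20, 17), (22, 7), (22, 16)}; affine count = 24; |E(F_23)| = 25.

Discriminant check: Δ ∝ 4a³ + 27b² = 4·5³ + 27·9² = 4·125 + 27·81 ≡ 19 (mod 23). Nonzero ⇒ E is nonsingular.
For each x ∈ F_23, compute rhs = x³ + 5·x + 9 mod 23, then count y ∈ F_23 with y² ≡ rhs.
  x = 0: rhs = 9, matching y values: 3, 20 (2 points).
  x = 1: rhs = 15, matching y values: none (0 points).
  x = 2: rhs = 4, matching y values: 2, 21 (2 points).
  x = 3: rhs = 5, matching y values: none (0 points).
  x = 4: rhs = 1, matching y values: 1, 22 (2 points).
  x = 5: rhs = 21, matching y values: none (0 points).
  x = 6: rhs = 2, matching y values: 5, 18 (2 points).
  x = 7: rhs = 19, matching y values: none (0 points).
  x = 8: rhs = 9, matching y values: 3, 20 (2 points).
  x = 9: rhs = 1, matching y values: 1, 22 (2 points).
  x = 10: rhs = 1, matching y values: 1, 22 (2 points).
  x = 11: rhs = 15, matching y values: none (0 points).
  x = 12: rhs = 3, matching y values: 7, 16 (2 points).
  x = 13: rhs = 17, matching y values: none (0 points).
  x = 14: rhs = 17, matching y values: none (0 points).
  x = 15: rhs = 9, matching y values: 3, 20 (2 points).
  x = 16: rhs = 22, matching y values: none (0 points).
  x = 17: rhs = 16, matching y values: 4, 19 (2 points).
  x = 18: rhs = 20, matching y values: none (0 points).
  x = 19: rhs = 17, matching y values: none (0 points).
  x = 20: rhs = 13, matching y values: 6, 17 (2 points).
  x = 21: rhs = 14, matching y values: none (0 points).
  x = 22: rhs = 3, matching y values: 7, 16 (2 points).
Total affine count: 24.
Full point count |E(F_23)| = 24 + 1 = 25.
Hasse bound: |25 − (23+1)| = |1| = 1 ≤ 2√23 ≈ 9.5917 ✓.


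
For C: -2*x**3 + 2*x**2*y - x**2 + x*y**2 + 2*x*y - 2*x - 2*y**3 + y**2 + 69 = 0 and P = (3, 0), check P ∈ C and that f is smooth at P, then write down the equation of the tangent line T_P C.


Tangent line at P: -62*x + 24*y + 186 = 0.

Step 1: f(3, 0) = 0, so P lies on C.
Step 2: partial derivatives
  f_x(x, y) = -6*x**2 + 4*x*y - 2*x + y**2 + 2*y - 2, f_y(x, y) = 2*x**2 + 2*x*y + 2*x - 6*y**2 + 2*y.
  f_x(P) = -62, f_y(P) = 24 (gradient nonzero, so P is smooth).
Step 3: tangent line at P: -62·(x − 3) + 24·(y − 0) = 0.
Expanding: -62*x + 24*y + 186 = 0.


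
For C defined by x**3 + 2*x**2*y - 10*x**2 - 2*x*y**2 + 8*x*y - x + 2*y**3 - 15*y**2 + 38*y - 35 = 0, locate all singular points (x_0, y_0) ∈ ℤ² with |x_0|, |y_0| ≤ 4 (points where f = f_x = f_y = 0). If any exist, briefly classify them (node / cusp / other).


Singular points: {(1, 3)}; classification: node.

Compute partial derivatives:
  f_x = 3*x**2 + 4*x*y - 20*x - 2*y**2 + 8*y - 1.
  f_y = 2*x**2 - 4*x*y + 8*x + 6*y**2 - 30*y + 38.
Scan x_0 ∈ {−4, ..., 4}. For each x_0, f_y(x_0, y) is a polynomial in y; find its integer roots y ∈ {−4, ..., 4}, then test f_x and f at those candidates.
  x = -4: f_y(-4, y) = 6*y**2 - 14*y + 38; no integer root y with |y| ≤ 4.
  x = -3: f_y(-3, y) = 6*y**2 - 18*y + 32; no integer root y with |y| ≤ 4.
  x = -2: f_y(-2, y) = 6*y**2 - 22*y + 30; no integer root y with |y| ≤ 4.
  x = -1: f_y(-1, y) = 6*y**2 - 26*y + 32; no integer root y with |y| ≤ 4.
  x = 0: f_y(0, y) = 6*y**2 - 30*y + 38; no integer root y with |y| ≤ 4.
  x = 1: f_y(1, y) = 6*y**2 - 34*y + 48; vanishes at y ∈ {3}. (1, 3): f_x = 0, f = 0 — SINGULAR.
  x = 2: f_y(2, y) = 6*y**2 - 38*y + 62; no integer root y with |y| ≤ 4.
  x = 3: f_y(3, y) = 6*y**2 - 42*y + 80; no integer root y with |y| ≤ 4.
  x = 4: f_y(4, y) = 6*y**2 - 46*y + 102; no integer root y with |y| ≤ 4.
Only singular point on the grid: (1, 3).
Classify: substitute x = 1 + u, y = 3 + v and expand: f = u**3 + 2*u**2*v - u**2 - 2*u*v**2 + 2*v**3 + v**2.
No constant or linear terms (consistent with a singular point). Quadratic part: -u**2 + v**2. Cubic part: u**3 + 2*u**2*v - 2*u*v**2 + 2*v**3.
The quadratic part v**2 - u**2 = (v − u)(v + u) splits into two distinct linear factors, so there are two distinct tangent lines y − 3 = ±(x − 1) — this is a node (ordinary double point).
Classification: node.


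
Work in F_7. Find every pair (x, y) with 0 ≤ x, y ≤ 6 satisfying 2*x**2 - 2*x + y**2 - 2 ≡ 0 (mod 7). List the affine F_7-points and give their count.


Affine F_7-points: {(0, 3), (0, 4), (1, 3), (1, 4), (3, 2), (3, 5), (5, 2), (5, 5)}; count = 8.

For each of the 49 pairs (x, y) ∈ F_7², evaluate f(x, y) mod 7. Record the zeros.
  x = 0: [0↦5, 1↦6, 2↦2, 3↦0, 4↦0, 5↦2, 6↦6]  zeros at y ∈ {3, 4}
  x = 1: [0↦5, 1↦6, 2↦2, 3↦0, 4↦0, 5↦2, 6↦6]  zeros at y ∈ {3, 4}
  x = 2: [0↦2, 1↦3, 2↦6, 3↦4, 4↦4, 5↦6, 6↦3]  zeros at y ∈ ∅
  x = 3: [0↦3, 1↦4, 2↦0, 3↦5, 4↦5, 5↦0, 6↦4]  zeros at y ∈ {2, 5}
  x = 4: [0↦1, 1↦2, 2↦5, 3↦3, 4↦3, 5↦5, 6↦2]  zeros at y ∈ ∅
  x = 5: [0↦3, 1↦4, 2↦0, 3↦5, 4↦5, 5↦0, 6↦4]  zeros at y ∈ {2, 5}
  x = 6: [0↦2, 1↦3, 2↦6, 3↦4, 4↦4, 5↦6, 6↦3]  zeros at y ∈ ∅
Collecting zeros: affine points = {(0, 3), (0, 4), (1, 3), (1, 4), (3, 2), (3, 5), (5, 2), (5, 5)}.
Total count |C(F_7)_aff| = 8.


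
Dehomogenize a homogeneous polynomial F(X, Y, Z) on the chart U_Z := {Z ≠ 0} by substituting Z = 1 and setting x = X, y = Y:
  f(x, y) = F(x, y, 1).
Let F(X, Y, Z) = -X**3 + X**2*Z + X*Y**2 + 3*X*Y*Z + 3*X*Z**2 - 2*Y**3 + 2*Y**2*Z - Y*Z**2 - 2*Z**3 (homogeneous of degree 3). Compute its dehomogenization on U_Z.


f(x, y) = -x**3 + x**2 + x*y**2 + 3*x*y + 3*x - 2*y**3 + 2*y**2 - y - 2

On U_Z we set Z = 1. Each monomial c·X^i·Y^j·Z^k in F becomes c·x^i·y^j·1^k = c·x^i·y^j.
Substituting Z = 1: F(X, Y, 1) = -x**3 + x**2 + x*y**2 + 3*x*y + 3*x - 2*y**3 + 2*y**2 - y - 2.
Note: deg(f) ≤ deg(F) = 3; strict inequality happens when F is divisible by Z (lost terms).


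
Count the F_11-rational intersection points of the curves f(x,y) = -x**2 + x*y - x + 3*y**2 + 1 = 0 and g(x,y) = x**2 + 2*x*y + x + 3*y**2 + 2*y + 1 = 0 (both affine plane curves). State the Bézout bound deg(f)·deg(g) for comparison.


Common zeros: ∅; count = 0; Bézout bound = 4.

deg(f) = 2, deg(g) = 2, so Bézout bound = 4.
Scan x ∈ F_11. For each x, list the y ∈ F_11 with f(x, y) ≡ 0 and those with g(x, y) ≡ 0 (mod 11); the common zeros in that column are the intersection.
  x = 0: f ≡ 0 at y ∈ ∅; g ≡ 0 at y ∈ {6, 8}; common: ∅.
  x = 1: f ≡ 0 at y ∈ ∅; g ≡ 0 at y ∈ ∅; common: ∅.
  x = 2: f ≡ 0 at y ∈ {1, 2}; g ≡ 0 at y ∈ ∅; common: ∅.
  x = 3: f ≡ 0 at y ∈ {0, 10}; g ≡ 0 at y ∈ ∅; common: ∅.
  x = 4: f ≡ 0 at y ∈ ∅; g ≡ 0 at y ∈ ∅; common: ∅.
  x = 5: f ≡ 0 at y ∈ ∅; g ≡ 0 at y ∈ {8, 10}; common: ∅.
  x = 6: f ≡ 0 at y ∈ {10}; g ≡ 0 at y ∈ ∅; common: ∅.
  x = 7: f ≡ 0 at y ∈ {0, 5}; g ≡ 0 at y ∈ {3, 10}; common: ∅.
  x = 8: f ≡ 0 at y ∈ {5, 7}; g ≡ 0 at y ∈ {2, 3}; common: ∅.
  x = 9: f ≡ 0 at y ∈ {1, 7}; g ≡ 0 at y ∈ {2, 6}; common: ∅.
  x = 10: f ≡ 0 at y ∈ {2}; g ≡ 0 at y ∈ ∅; common: ∅.
Collecting: common zeros = ∅, so the count is 0.
Comparison with the Bézout bound: 0 ≤ 4 = deg(f)·deg(g), as expected for curves with no common component (the affine F_11-count falls short of the bound because intersections may lie at infinity, over extension fields, or carry multiplicity).
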